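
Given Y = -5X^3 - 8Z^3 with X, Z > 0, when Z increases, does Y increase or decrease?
Y decreases

Taking the partial derivative:
∂Y/∂Z = -24Z^2

∂Y/∂Z = -24Z^2 < 0 (assuming positive values)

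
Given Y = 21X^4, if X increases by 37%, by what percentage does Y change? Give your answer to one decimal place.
252.3%

For Y = 21X^4:
If X → X(1 + 0.37)
Then Y → Y · (1 + 0.37)^4
     ≈ Y · 3.5228

Percentage change = ((1 + 0.37)^4 − 1) × 100% ≈ 252.3%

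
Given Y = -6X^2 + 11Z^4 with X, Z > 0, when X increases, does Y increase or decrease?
Y decreases

Taking the partial derivative:
∂Y/∂X = -12X

∂Y/∂X = -12X < 0 (assuming positive values)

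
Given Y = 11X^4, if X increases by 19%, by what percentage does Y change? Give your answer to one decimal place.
100.5%

For Y = 11X^4:
If X → X(1 + 0.19)
Then Y → Y · (1 + 0.19)^4
     ≈ Y · 2.0053

Percentage change = ((1 + 0.19)^4 − 1) × 100% ≈ 100.5%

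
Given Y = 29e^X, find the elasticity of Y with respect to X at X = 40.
Elasticity = 40

Elasticity = (dY/dX) · (X/Y)

dY/dX = 29·e^X
At X = 40: dY/dX = 29·e^40, Y = 29·e^40

Elasticity = (29·e^40) · (40 / (29·e^40)) = 40

Interpretation: for a small percentage change in X, the percentage change in Y is approximately 40.00 times as large.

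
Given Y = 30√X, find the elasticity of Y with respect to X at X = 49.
Elasticity = 1/2

Elasticity = (dY/dX) · (X/Y)

dY/dX = 15/√X
At X = 49: dY/dX = 15/7, Y = 210

Elasticity = (15/7) · (49 / 210) = 1/2

Interpretation: for a small percentage change in X, the percentage change in Y is approximately 0.50 times as large.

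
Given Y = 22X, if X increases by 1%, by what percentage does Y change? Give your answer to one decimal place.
1.0%

For Y = 22X:
If X → X(1 + 0.01)
Then Y → Y · (1 + 0.01)^1
     = Y · 1.0100

Percentage change = ((1 + 0.01)^1 − 1) × 100% = 1.0%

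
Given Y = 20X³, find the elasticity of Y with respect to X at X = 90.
Elasticity = 3

Elasticity = (dY/dX) · (X/Y)

dY/dX = 60·X²
At X = 90: dY/dX = 486000, Y = 14580000

Elasticity = 486000 · (90 / 14580000) = 3

Interpretation: for a small percentage change in X, the percentage change in Y is approximately 3.00 times as large.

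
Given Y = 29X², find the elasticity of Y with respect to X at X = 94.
Elasticity = 2

Elasticity = (dY/dX) · (X/Y)

dY/dX = 58·X
At X = 94: dY/dX = 5452, Y = 256244

Elasticity = 5452 · (94 / 256244) = 2

Interpretation: for a small percentage change in X, the percentage change in Y is approximately 2.00 times as large.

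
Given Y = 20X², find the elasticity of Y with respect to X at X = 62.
Elasticity = 2

Elasticity = (dY/dX) · (X/Y)

dY/dX = 40·X
At X = 62: dY/dX = 2480, Y = 76880

Elasticity = 2480 · (62 / 76880) = 2

Interpretation: for a small percentage change in X, the percentage change in Y is approximately 2.00 times as large.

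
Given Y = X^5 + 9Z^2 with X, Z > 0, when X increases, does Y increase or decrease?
Y increases

Taking the partial derivative:
∂Y/∂X = 5X^4

∂Y/∂X = 5X^4 > 0 (assuming positive values)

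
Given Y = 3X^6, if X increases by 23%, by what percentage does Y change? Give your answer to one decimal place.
246.3%

For Y = 3X^6:
If X → X(1 + 0.23)
Then Y → Y · (1 + 0.23)^6
     ≈ Y · 3.4628

Percentage change = ((1 + 0.23)^6 − 1) × 100% ≈ 246.3%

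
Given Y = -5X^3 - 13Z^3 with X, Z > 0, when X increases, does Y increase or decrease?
Y decreases

Taking the partial derivative:
∂Y/∂X = -15X^2

∂Y/∂X = -15X^2 < 0 (assuming positive values)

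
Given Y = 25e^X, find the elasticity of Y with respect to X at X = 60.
Elasticity = 60

Elasticity = (dY/dX) · (X/Y)

dY/dX = 25·e^X
At X = 60: dY/dX = 25·e^60, Y = 25·e^60

Elasticity = (25·e^60) · (60 / (25·e^60)) = 60

Interpretation: for a small percentage change in X, the percentage change in Y is approximately 60.00 times as large.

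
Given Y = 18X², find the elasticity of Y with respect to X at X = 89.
Elasticity = 2

Elasticity = (dY/dX) · (X/Y)

dY/dX = 36·X
At X = 89: dY/dX = 3204, Y = 142578

Elasticity = 3204 · (89 / 142578) = 2

Interpretation: for a small percentage change in X, the percentage change in Y is approximately 2.00 times as large.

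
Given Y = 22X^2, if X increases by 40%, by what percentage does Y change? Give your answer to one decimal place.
96.0%

For Y = 22X^2:
If X → X(1 + 0.4)
Then Y → Y · (1 + 0.4)^2
     = Y · 1.9600

Percentage change = ((1 + 0.4)^2 − 1) × 100% = 96.0%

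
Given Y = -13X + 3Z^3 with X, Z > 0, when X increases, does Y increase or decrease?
Y decreases

Taking the partial derivative:
∂Y/∂X = -13

∂Y/∂X = -13 < 0 (assuming positive values)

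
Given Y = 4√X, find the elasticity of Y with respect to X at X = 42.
Elasticity = 1/2

Elasticity = (dY/dX) · (X/Y)

dY/dX = 2/√X
At X = 42: dY/dX = √42/21, Y = 4·√42

Elasticity = (√42/21) · (42 / (4·√42)) = 1/2

Interpretation: for a small percentage change in X, the percentage change in Y is approximately 0.50 times as large.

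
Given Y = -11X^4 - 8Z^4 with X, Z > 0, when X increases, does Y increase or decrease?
Y decreases

Taking the partial derivative:
∂Y/∂X = -44X^3

∂Y/∂X = -44X^3 < 0 (assuming positive values)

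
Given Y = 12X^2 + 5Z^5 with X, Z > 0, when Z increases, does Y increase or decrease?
Y increases

Taking the partial derivative:
∂Y/∂Z = 25Z^4

∂Y/∂Z = 25Z^4 > 0 (assuming positive values)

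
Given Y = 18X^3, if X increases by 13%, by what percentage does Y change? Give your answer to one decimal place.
44.3%

For Y = 18X^3:
If X → X(1 + 0.13)
Then Y → Y · (1 + 0.13)^3
     ≈ Y · 1.4429

Percentage change = ((1 + 0.13)^3 − 1) × 100% ≈ 44.3%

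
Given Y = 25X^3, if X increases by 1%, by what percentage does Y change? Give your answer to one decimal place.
3.0%

For Y = 25X^3:
If X → X(1 + 0.01)
Then Y → Y · (1 + 0.01)^3
     ≈ Y · 1.0303

Percentage change = ((1 + 0.01)^3 − 1) × 100% ≈ 3.0%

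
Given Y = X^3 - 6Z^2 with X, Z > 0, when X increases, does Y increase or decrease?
Y increases

Taking the partial derivative:
∂Y/∂X = 3X^2

∂Y/∂X = 3X^2 > 0 (assuming positive values)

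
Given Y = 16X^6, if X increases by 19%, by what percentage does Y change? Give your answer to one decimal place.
184.0%

For Y = 16X^6:
If X → X(1 + 0.19)
Then Y → Y · (1 + 0.19)^6
     ≈ Y · 2.8398

Percentage change = ((1 + 0.19)^6 − 1) × 100% ≈ 184.0%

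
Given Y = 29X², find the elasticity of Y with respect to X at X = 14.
Elasticity = 2

Elasticity = (dY/dX) · (X/Y)

dY/dX = 58·X
At X = 14: dY/dX = 812, Y = 5684

Elasticity = 812 · (14 / 5684) = 2

Interpretation: for a small percentage change in X, the percentage change in Y is approximately 2.00 times as large.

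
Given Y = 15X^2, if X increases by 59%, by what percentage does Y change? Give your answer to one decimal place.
152.8%

For Y = 15X^2:
If X → X(1 + 0.59)
Then Y → Y · (1 + 0.59)^2
     = Y · 2.5281

Percentage change = ((1 + 0.59)^2 − 1) × 100% ≈ 152.8%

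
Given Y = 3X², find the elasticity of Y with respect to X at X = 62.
Elasticity = 2

Elasticity = (dY/dX) · (X/Y)

dY/dX = 6·X
At X = 62: dY/dX = 372, Y = 11532

Elasticity = 372 · (62 / 11532) = 2

Interpretation: for a small percentage change in X, the percentage change in Y is approximately 2.00 times as large.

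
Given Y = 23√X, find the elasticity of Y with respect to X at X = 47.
Elasticity = 1/2

Elasticity = (dY/dX) · (X/Y)

dY/dX = 23/(2·√X)
At X = 47: dY/dX = 23·√47/94, Y = 23·√47

Elasticity = (23·√47/94) · (47 / (23·√47)) = 1/2

Interpretation: for a small percentage change in X, the percentage change in Y is approximately 0.50 times as large.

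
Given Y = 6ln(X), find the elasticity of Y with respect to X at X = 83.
Elasticity = 1/ln(83) ≈ 0.2263

Elasticity = (dY/dX) · (X/Y)

dY/dX = 6/X
At X = 83: dY/dX = 6/83, Y = 6·ln(83)

Elasticity = (6/83) · (83 / (6·ln(83))) = 1/ln(83) ≈ 0.2263

Interpretation: for a small percentage change in X, the percentage change in Y is approximately 0.23 times as large.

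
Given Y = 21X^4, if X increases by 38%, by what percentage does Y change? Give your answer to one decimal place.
262.7%

For Y = 21X^4:
If X → X(1 + 0.38)
Then Y → Y · (1 + 0.38)^4
     ≈ Y · 3.6267

Percentage change = ((1 + 0.38)^4 − 1) × 100% ≈ 262.7%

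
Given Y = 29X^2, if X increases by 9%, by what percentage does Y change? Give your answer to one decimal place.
18.8%

For Y = 29X^2:
If X → X(1 + 0.09)
Then Y → Y · (1 + 0.09)^2
     = Y · 1.1881

Percentage change = ((1 + 0.09)^2 − 1) × 100% ≈ 18.8%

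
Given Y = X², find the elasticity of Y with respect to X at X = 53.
Elasticity = 2

Elasticity = (dY/dX) · (X/Y)

dY/dX = 2·X
At X = 53: dY/dX = 106, Y = 2809

Elasticity = 106 · (53 / 2809) = 2

Interpretation: for a small percentage change in X, the percentage change in Y is approximately 2.00 times as large.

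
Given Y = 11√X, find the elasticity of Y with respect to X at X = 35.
Elasticity = 1/2

Elasticity = (dY/dX) · (X/Y)

dY/dX = 11/(2·√X)
At X = 35: dY/dX = 11·√35/70, Y = 11·√35

Elasticity = (11·√35/70) · (35 / (11·√35)) = 1/2

Interpretation: for a small percentage change in X, the percentage change in Y is approximately 0.50 times as large.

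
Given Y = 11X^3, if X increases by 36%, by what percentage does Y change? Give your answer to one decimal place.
151.5%

For Y = 11X^3:
If X → X(1 + 0.36)
Then Y → Y · (1 + 0.36)^3
     ≈ Y · 2.5155

Percentage change = ((1 + 0.36)^3 − 1) × 100% ≈ 151.5%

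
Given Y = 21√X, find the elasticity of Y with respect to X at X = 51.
Elasticity = 1/2

Elasticity = (dY/dX) · (X/Y)

dY/dX = 21/(2·√X)
At X = 51: dY/dX = 7·√51/34, Y = 21·√51

Elasticity = (7·√51/34) · (51 / (21·√51)) = 1/2

Interpretation: for a small percentage change in X, the percentage change in Y is approximately 0.50 times as large.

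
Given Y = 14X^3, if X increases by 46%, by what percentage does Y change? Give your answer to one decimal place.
211.2%

For Y = 14X^3:
If X → X(1 + 0.46)
Then Y → Y · (1 + 0.46)^3
     ≈ Y · 3.1121

Percentage change = ((1 + 0.46)^3 − 1) × 100% ≈ 211.2%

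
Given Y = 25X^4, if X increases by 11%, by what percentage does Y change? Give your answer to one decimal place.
51.8%

For Y = 25X^4:
If X → X(1 + 0.11)
Then Y → Y · (1 + 0.11)^4
     ≈ Y · 1.5181

Percentage change = ((1 + 0.11)^4 − 1) × 100% ≈ 51.8%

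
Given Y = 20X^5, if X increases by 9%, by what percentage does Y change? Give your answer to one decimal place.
53.9%

For Y = 20X^5:
If X → X(1 + 0.09)
Then Y → Y · (1 + 0.09)^5
     ≈ Y · 1.5386

Percentage change = ((1 + 0.09)^5 − 1) × 100% ≈ 53.9%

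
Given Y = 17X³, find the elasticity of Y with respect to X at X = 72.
Elasticity = 3

Elasticity = (dY/dX) · (X/Y)

dY/dX = 51·X²
At X = 72: dY/dX = 264384, Y = 6345216

Elasticity = 264384 · (72 / 6345216) = 3

Interpretation: for a small percentage change in X, the percentage change in Y is approximately 3.00 times as large.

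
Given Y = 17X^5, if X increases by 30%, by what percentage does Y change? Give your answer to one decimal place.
271.3%

For Y = 17X^5:
If X → X(1 + 0.3)
Then Y → Y · (1 + 0.3)^5
     ≈ Y · 3.7129

Percentage change = ((1 + 0.3)^5 − 1) × 100% ≈ 271.3%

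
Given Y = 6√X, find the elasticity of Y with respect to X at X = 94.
Elasticity = 1/2

Elasticity = (dY/dX) · (X/Y)

dY/dX = 3/√X
At X = 94: dY/dX = 3·√94/94, Y = 6·√94

Elasticity = (3·√94/94) · (94 / (6·√94)) = 1/2

Interpretation: for a small percentage change in X, the percentage change in Y is approximately 0.50 times as large.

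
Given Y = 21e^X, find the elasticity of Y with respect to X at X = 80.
Elasticity = 80

Elasticity = (dY/dX) · (X/Y)

dY/dX = 21·e^X
At X = 80: dY/dX = 21·e^80, Y = 21·e^80

Elasticity = (21·e^80) · (80 / (21·e^80)) = 80

Interpretation: for a small percentage change in X, the percentage change in Y is approximately 80.00 times as large.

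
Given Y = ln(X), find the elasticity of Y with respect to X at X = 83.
Elasticity = 1/ln(83) ≈ 0.2263

Elasticity = (dY/dX) · (X/Y)

dY/dX = 1/X
At X = 83: dY/dX = 1/83, Y = ln(83)

Elasticity = (1/83) · (83 / (ln(83))) = 1/ln(83) ≈ 0.2263

Interpretation: for a small percentage change in X, the percentage change in Y is approximately 0.23 times as large.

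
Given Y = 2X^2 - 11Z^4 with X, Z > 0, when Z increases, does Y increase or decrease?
Y decreases

Taking the partial derivative:
∂Y/∂Z = -44Z^3

∂Y/∂Z = -44Z^3 < 0 (assuming positive values)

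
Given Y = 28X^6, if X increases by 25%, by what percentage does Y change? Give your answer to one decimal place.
281.5%

For Y = 28X^6:
If X → X(1 + 0.25)
Then Y → Y · (1 + 0.25)^6
     ≈ Y · 3.8147

Percentage change = ((1 + 0.25)^6 − 1) × 100% ≈ 281.5%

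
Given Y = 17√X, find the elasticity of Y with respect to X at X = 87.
Elasticity = 1/2

Elasticity = (dY/dX) · (X/Y)

dY/dX = 17/(2·√X)
At X = 87: dY/dX = 17·√87/174, Y = 17·√87

Elasticity = (17·√87/174) · (87 / (17·√87)) = 1/2

Interpretation: for a small percentage change in X, the percentage change in Y is approximately 0.50 times as large.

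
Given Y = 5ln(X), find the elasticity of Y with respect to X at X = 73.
Elasticity = 1/ln(73) ≈ 0.2331

Elasticity = (dY/dX) · (X/Y)

dY/dX = 5/X
At X = 73: dY/dX = 5/73, Y = 5·ln(73)

Elasticity = (5/73) · (73 / (5·ln(73))) = 1/ln(73) ≈ 0.2331

Interpretation: for a small percentage change in X, the percentage change in Y is approximately 0.23 times as large.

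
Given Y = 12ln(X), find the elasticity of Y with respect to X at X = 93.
Elasticity = 1/ln(93) ≈ 0.2206

Elasticity = (dY/dX) · (X/Y)

dY/dX = 12/X
At X = 93: dY/dX = 4/31, Y = 12·ln(93)

Elasticity = (4/31) · (93 / (12·ln(93))) = 1/ln(93) ≈ 0.2206

Interpretation: for a small percentage change in X, the percentage change in Y is approximately 0.22 times as large.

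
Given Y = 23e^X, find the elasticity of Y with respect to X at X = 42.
Elasticity = 42

Elasticity = (dY/dX) · (X/Y)

dY/dX = 23·e^X
At X = 42: dY/dX = 23·e^42, Y = 23·e^42

Elasticity = (23·e^42) · (42 / (23·e^42)) = 42

Interpretation: for a small percentage change in X, the percentage change in Y is approximately 42.00 times as large.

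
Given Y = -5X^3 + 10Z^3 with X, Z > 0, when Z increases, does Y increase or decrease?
Y increases

Taking the partial derivative:
∂Y/∂Z = 30Z^2

∂Y/∂Z = 30Z^2 > 0 (assuming positive values)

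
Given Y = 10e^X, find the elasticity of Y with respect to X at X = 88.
Elasticity = 88

Elasticity = (dY/dX) · (X/Y)

dY/dX = 10·e^X
At X = 88: dY/dX = 10·e^88, Y = 10·e^88

Elasticity = (10·e^88) · (88 / (10·e^88)) = 88

Interpretation: for a small percentage change in X, the percentage change in Y is approximately 88.00 times as large.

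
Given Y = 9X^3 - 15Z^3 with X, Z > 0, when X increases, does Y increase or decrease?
Y increases

Taking the partial derivative:
∂Y/∂X = 27X^2

∂Y/∂X = 27X^2 > 0 (assuming positive values)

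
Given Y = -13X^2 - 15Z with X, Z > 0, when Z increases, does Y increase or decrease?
Y decreases

Taking the partial derivative:
∂Y/∂Z = -15

∂Y/∂Z = -15 < 0 (assuming positive values)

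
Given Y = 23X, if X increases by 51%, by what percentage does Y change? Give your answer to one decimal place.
51.0%

For Y = 23X:
If X → X(1 + 0.51)
Then Y → Y · (1 + 0.51)^1
     = Y · 1.5100

Percentage change = ((1 + 0.51)^1 − 1) × 100% = 51.0%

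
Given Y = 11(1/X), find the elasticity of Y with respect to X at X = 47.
Elasticity = -1

Elasticity = (dY/dX) · (X/Y)

dY/dX = -11/X²
At X = 47: dY/dX = -11/2209, Y = 11/47

Elasticity = (-11/2209) · (47 / (11/47)) = -1

Interpretation: for a small percentage change in X, the percentage change in Y is approximately -1.00 times as large.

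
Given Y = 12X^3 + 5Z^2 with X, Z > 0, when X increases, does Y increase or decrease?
Y increases

Taking the partial derivative:
∂Y/∂X = 36X^2

∂Y/∂X = 36X^2 > 0 (assuming positive values)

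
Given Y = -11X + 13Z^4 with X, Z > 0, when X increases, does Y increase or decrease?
Y decreases

Taking the partial derivative:
∂Y/∂X = -11

∂Y/∂X = -11 < 0 (assuming positive values)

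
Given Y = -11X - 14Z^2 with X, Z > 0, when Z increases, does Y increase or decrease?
Y decreases

Taking the partial derivative:
∂Y/∂Z = -28Z

∂Y/∂Z = -28Z < 0 (assuming positive values)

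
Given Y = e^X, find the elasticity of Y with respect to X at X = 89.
Elasticity = 89

Elasticity = (dY/dX) · (X/Y)

dY/dX = e^X
At X = 89: dY/dX = e^89, Y = e^89

Elasticity = (e^89) · (89 / (e^89)) = 89

Interpretation: for a small percentage change in X, the percentage change in Y is approximately 89.00 times as large.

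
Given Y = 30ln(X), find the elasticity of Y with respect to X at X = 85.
Elasticity = 1/ln(85) ≈ 0.2251

Elasticity = (dY/dX) · (X/Y)

dY/dX = 30/X
At X = 85: dY/dX = 6/17, Y = 30·ln(85)

Elasticity = (6/17) · (85 / (30·ln(85))) = 1/ln(85) ≈ 0.2251

Interpretation: for a small percentage change in X, the percentage change in Y is approximately 0.23 times as large.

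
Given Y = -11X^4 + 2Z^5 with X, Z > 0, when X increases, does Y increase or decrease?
Y decreases

Taking the partial derivative:
∂Y/∂X = -44X^3

∂Y/∂X = -44X^3 < 0 (assuming positive values)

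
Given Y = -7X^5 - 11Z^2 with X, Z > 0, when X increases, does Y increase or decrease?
Y decreases

Taking the partial derivative:
∂Y/∂X = -35X^4

∂Y/∂X = -35X^4 < 0 (assuming positive values)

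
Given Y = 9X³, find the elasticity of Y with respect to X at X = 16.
Elasticity = 3

Elasticity = (dY/dX) · (X/Y)

dY/dX = 27·X²
At X = 16: dY/dX = 6912, Y = 36864

Elasticity = 6912 · (16 / 36864) = 3

Interpretation: for a small percentage change in X, the percentage change in Y is approximately 3.00 times as large.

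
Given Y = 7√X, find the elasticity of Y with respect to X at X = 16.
Elasticity = 1/2

Elasticity = (dY/dX) · (X/Y)

dY/dX = 7/(2·√X)
At X = 16: dY/dX = 7/8, Y = 28

Elasticity = (7/8) · (16 / 28) = 1/2

Interpretation: for a small percentage change in X, the percentage change in Y is approximately 0.50 times as large.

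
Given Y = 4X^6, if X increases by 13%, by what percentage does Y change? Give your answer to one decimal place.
108.2%

For Y = 4X^6:
If X → X(1 + 0.13)
Then Y → Y · (1 + 0.13)^6
     ≈ Y · 2.0820

Percentage change = ((1 + 0.13)^6 − 1) × 100% ≈ 108.2%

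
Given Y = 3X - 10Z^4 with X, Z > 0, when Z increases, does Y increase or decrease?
Y decreases

Taking the partial derivative:
∂Y/∂Z = -40Z^3

∂Y/∂Z = -40Z^3 < 0 (assuming positive values)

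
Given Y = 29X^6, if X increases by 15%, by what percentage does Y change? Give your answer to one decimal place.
131.3%

For Y = 29X^6:
If X → X(1 + 0.15)
Then Y → Y · (1 + 0.15)^6
     ≈ Y · 2.3131

Percentage change = ((1 + 0.15)^6 − 1) × 100% ≈ 131.3%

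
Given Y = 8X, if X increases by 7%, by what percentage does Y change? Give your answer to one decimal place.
7.0%

For Y = 8X:
If X → X(1 + 0.07)
Then Y → Y · (1 + 0.07)^1
     = Y · 1.0700

Percentage change = ((1 + 0.07)^1 − 1) × 100% = 7.0%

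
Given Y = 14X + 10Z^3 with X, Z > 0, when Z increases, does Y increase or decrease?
Y increases

Taking the partial derivative:
∂Y/∂Z = 30Z^2

∂Y/∂Z = 30Z^2 > 0 (assuming positive values)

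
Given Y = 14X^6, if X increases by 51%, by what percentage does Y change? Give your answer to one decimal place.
1085.4%

For Y = 14X^6:
If X → X(1 + 0.51)
Then Y → Y · (1 + 0.51)^6
     ≈ Y · 11.8539

Percentage change = ((1 + 0.51)^6 − 1) × 100% ≈ 1085.4%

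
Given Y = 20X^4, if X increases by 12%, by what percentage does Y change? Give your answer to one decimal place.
57.4%

For Y = 20X^4:
If X → X(1 + 0.12)
Then Y → Y · (1 + 0.12)^4
     ≈ Y · 1.5735

Percentage change = ((1 + 0.12)^4 − 1) × 100% ≈ 57.4%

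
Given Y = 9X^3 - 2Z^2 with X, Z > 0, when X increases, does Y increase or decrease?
Y increases

Taking the partial derivative:
∂Y/∂X = 27X^2

∂Y/∂X = 27X^2 > 0 (assuming positive values)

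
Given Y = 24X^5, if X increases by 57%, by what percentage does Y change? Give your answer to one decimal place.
853.9%

For Y = 24X^5:
If X → X(1 + 0.57)
Then Y → Y · (1 + 0.57)^5
     ≈ Y · 9.5389

Percentage change = ((1 + 0.57)^5 − 1) × 100% ≈ 853.9%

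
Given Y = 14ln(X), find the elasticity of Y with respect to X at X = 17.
Elasticity = 1/ln(17) ≈ 0.3530

Elasticity = (dY/dX) · (X/Y)

dY/dX = 14/X
At X = 17: dY/dX = 14/17, Y = 14·ln(17)

Elasticity = (14/17) · (17 / (14·ln(17))) = 1/ln(17) ≈ 0.3530

Interpretation: for a small percentage change in X, the percentage change in Y is approximately 0.35 times as large.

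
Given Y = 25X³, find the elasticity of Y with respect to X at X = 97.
Elasticity = 3

Elasticity = (dY/dX) · (X/Y)

dY/dX = 75·X²
At X = 97: dY/dX = 705675, Y = 22816825

Elasticity = 705675 · (97 / 22816825) = 3

Interpretation: for a small percentage change in X, the percentage change in Y is approximately 3.00 times as large.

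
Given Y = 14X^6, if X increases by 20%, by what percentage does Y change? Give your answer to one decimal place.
198.6%

For Y = 14X^6:
If X → X(1 + 0.2)
Then Y → Y · (1 + 0.2)^6
     ≈ Y · 2.9860

Percentage change = ((1 + 0.2)^6 − 1) × 100% ≈ 198.6%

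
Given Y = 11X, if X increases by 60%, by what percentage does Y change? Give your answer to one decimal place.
60.0%

For Y = 11X:
If X → X(1 + 0.6)
Then Y → Y · (1 + 0.6)^1
     = Y · 1.6000

Percentage change = ((1 + 0.6)^1 − 1) × 100% = 60.0%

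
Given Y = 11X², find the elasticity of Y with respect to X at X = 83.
Elasticity = 2

Elasticity = (dY/dX) · (X/Y)

dY/dX = 22·X
At X = 83: dY/dX = 1826, Y = 75779

Elasticity = 1826 · (83 / 75779) = 2

Interpretation: for a small percentage change in X, the percentage change in Y is approximately 2.00 times as large.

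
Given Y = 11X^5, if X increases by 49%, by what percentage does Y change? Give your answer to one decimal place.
634.4%

For Y = 11X^5:
If X → X(1 + 0.49)
Then Y → Y · (1 + 0.49)^5
     ≈ Y · 7.3440

Percentage change = ((1 + 0.49)^5 − 1) × 100% ≈ 634.4%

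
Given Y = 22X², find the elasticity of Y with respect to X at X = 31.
Elasticity = 2

Elasticity = (dY/dX) · (X/Y)

dY/dX = 44·X
At X = 31: dY/dX = 1364, Y = 21142

Elasticity = 1364 · (31 / 21142) = 2

Interpretation: for a small percentage change in X, the percentage change in Y is approximately 2.00 times as large.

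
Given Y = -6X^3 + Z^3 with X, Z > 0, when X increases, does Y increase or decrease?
Y decreases

Taking the partial derivative:
∂Y/∂X = -18X^2

∂Y/∂X = -18X^2 < 0 (assuming positive values)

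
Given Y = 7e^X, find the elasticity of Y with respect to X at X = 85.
Elasticity = 85

Elasticity = (dY/dX) · (X/Y)

dY/dX = 7·e^X
At X = 85: dY/dX = 7·e^85, Y = 7·e^85

Elasticity = (7·e^85) · (85 / (7·e^85)) = 85

Interpretation: for a small percentage change in X, the percentage change in Y is approximately 85.00 times as large.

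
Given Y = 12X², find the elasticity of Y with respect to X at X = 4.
Elasticity = 2

Elasticity = (dY/dX) · (X/Y)

dY/dX = 24·X
At X = 4: dY/dX = 96, Y = 192

Elasticity = 96 · (4 / 192) = 2

Interpretation: for a small percentage change in X, the percentage change in Y is approximately 2.00 times as large.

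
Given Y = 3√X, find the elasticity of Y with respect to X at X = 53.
Elasticity = 1/2

Elasticity = (dY/dX) · (X/Y)

dY/dX = 3/(2·√X)
At X = 53: dY/dX = 3·√53/106, Y = 3·√53

Elasticity = (3·√53/106) · (53 / (3·√53)) = 1/2

Interpretation: for a small percentage change in X, the percentage change in Y is approximately 0.50 times as large.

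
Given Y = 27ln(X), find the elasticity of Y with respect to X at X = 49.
Elasticity = 1/ln(49) ≈ 0.2569

Elasticity = (dY/dX) · (X/Y)

dY/dX = 27/X
At X = 49: dY/dX = 27/49, Y = 27·ln(49)

Elasticity = (27/49) · (49 / (27·ln(49))) = 1/ln(49) ≈ 0.2569

Interpretation: for a small percentage change in X, the percentage change in Y is approximately 0.26 times as large.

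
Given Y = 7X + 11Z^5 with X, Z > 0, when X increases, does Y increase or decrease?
Y increases

Taking the partial derivative:
∂Y/∂X = 7

∂Y/∂X = 7 > 0 (assuming positive values)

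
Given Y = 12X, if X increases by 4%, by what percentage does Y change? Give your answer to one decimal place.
4.0%

For Y = 12X:
If X → X(1 + 0.04)
Then Y → Y · (1 + 0.04)^1
     = Y · 1.0400

Percentage change = ((1 + 0.04)^1 − 1) × 100% = 4.0%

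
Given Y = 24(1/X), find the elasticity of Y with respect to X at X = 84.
Elasticity = -1

Elasticity = (dY/dX) · (X/Y)

dY/dX = -24/X²
At X = 84: dY/dX = -1/294, Y = 2/7

Elasticity = (-1/294) · (84 / (2/7)) = -1

Interpretation: for a small percentage change in X, the percentage change in Y is approximately -1.00 times as large.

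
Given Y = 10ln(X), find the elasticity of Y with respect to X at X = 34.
Elasticity = 1/ln(34) ≈ 0.2836

Elasticity = (dY/dX) · (X/Y)

dY/dX = 10/X
At X = 34: dY/dX = 5/17, Y = 10·ln(34)

Elasticity = (5/17) · (34 / (10·ln(34))) = 1/ln(34) ≈ 0.2836

Interpretation: for a small percentage change in X, the percentage change in Y is approximately 0.28 times as large.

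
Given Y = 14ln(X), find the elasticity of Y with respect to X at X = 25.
Elasticity = 1/ln(25) ≈ 0.3107

Elasticity = (dY/dX) · (X/Y)

dY/dX = 14/X
At X = 25: dY/dX = 14/25, Y = 14·ln(25)

Elasticity = (14/25) · (25 / (14·ln(25))) = 1/ln(25) ≈ 0.3107

Interpretation: for a small percentage change in X, the percentage change in Y is approximately 0.31 times as large.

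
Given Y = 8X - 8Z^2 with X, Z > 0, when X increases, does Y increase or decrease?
Y increases

Taking the partial derivative:
∂Y/∂X = 8

∂Y/∂X = 8 > 0 (assuming positive values)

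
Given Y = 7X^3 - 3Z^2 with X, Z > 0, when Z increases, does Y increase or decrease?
Y decreases

Taking the partial derivative:
∂Y/∂Z = -6Z

∂Y/∂Z = -6Z < 0 (assuming positive values)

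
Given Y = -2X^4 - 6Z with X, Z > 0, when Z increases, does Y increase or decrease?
Y decreases

Taking the partial derivative:
∂Y/∂Z = -6

∂Y/∂Z = -6 < 0 (assuming positive values)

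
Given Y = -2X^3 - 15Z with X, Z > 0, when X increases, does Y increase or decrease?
Y decreases

Taking the partial derivative:
∂Y/∂X = -6X^2

∂Y/∂X = -6X^2 < 0 (assuming positive values)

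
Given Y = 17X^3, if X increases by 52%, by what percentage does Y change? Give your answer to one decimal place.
251.2%

For Y = 17X^3:
If X → X(1 + 0.52)
Then Y → Y · (1 + 0.52)^3
     ≈ Y · 3.5118

Percentage change = ((1 + 0.52)^3 − 1) × 100% ≈ 251.2%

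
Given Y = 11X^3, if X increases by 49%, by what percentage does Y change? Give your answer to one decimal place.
230.8%

For Y = 11X^3:
If X → X(1 + 0.49)
Then Y → Y · (1 + 0.49)^3
     ≈ Y · 3.3079

Percentage change = ((1 + 0.49)^3 − 1) × 100% ≈ 230.8%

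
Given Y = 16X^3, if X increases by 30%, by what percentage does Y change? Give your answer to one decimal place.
119.7%

For Y = 16X^3:
If X → X(1 + 0.3)
Then Y → Y · (1 + 0.3)^3
     = Y · 2.1970

Percentage change = ((1 + 0.3)^3 − 1) × 100% = 119.7%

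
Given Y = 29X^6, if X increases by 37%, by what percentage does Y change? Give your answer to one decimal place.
561.2%

For Y = 29X^6:
If X → X(1 + 0.37)
Then Y → Y · (1 + 0.37)^6
     ≈ Y · 6.6119

Percentage change = ((1 + 0.37)^6 − 1) × 100% ≈ 561.2%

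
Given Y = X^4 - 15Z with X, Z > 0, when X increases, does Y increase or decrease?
Y increases

Taking the partial derivative:
∂Y/∂X = 4X^3

∂Y/∂X = 4X^3 > 0 (assuming positive values)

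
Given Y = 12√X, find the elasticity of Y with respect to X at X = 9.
Elasticity = 1/2

Elasticity = (dY/dX) · (X/Y)

dY/dX = 6/√X
At X = 9: dY/dX = 2, Y = 36

Elasticity = 2 · (9 / 36) = 1/2

Interpretation: for a small percentage change in X, the percentage change in Y is approximately 0.50 times as large.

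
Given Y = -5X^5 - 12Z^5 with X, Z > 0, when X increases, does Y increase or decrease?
Y decreases

Taking the partial derivative:
∂Y/∂X = -25X^4

∂Y/∂X = -25X^4 < 0 (assuming positive values)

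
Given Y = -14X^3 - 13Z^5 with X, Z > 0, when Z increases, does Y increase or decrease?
Y decreases

Taking the partial derivative:
∂Y/∂Z = -65Z^4

∂Y/∂Z = -65Z^4 < 0 (assuming positive values)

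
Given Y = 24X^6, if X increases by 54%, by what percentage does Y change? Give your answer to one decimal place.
1233.9%

For Y = 24X^6:
If X → X(1 + 0.54)
Then Y → Y · (1 + 0.54)^6
     ≈ Y · 13.3390

Percentage change = ((1 + 0.54)^6 − 1) × 100% ≈ 1233.9%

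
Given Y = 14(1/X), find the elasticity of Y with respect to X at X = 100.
Elasticity = -1

Elasticity = (dY/dX) · (X/Y)

dY/dX = -14/X²
At X = 100: dY/dX = -7/5000, Y = 7/50

Elasticity = (-7/5000) · (100 / (7/50)) = -1

Interpretation: for a small percentage change in X, the percentage change in Y is approximately -1.00 times as large.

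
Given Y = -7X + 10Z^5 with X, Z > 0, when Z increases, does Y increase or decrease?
Y increases

Taking the partial derivative:
∂Y/∂Z = 50Z^4

∂Y/∂Z = 50Z^4 > 0 (assuming positive values)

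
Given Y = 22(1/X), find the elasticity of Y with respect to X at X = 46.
Elasticity = -1

Elasticity = (dY/dX) · (X/Y)

dY/dX = -22/X²
At X = 46: dY/dX = -11/1058, Y = 11/23

Elasticity = (-11/1058) · (46 / (11/23)) = -1

Interpretation: for a small percentage change in X, the percentage change in Y is approximately -1.00 times as large.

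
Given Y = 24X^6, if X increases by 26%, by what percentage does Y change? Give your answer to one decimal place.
300.2%

For Y = 24X^6:
If X → X(1 + 0.26)
Then Y → Y · (1 + 0.26)^6
     ≈ Y · 4.0015

Percentage change = ((1 + 0.26)^6 − 1) × 100% ≈ 300.2%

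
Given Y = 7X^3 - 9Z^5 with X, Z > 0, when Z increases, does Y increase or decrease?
Y decreases

Taking the partial derivative:
∂Y/∂Z = -45Z^4

∂Y/∂Z = -45Z^4 < 0 (assuming positive values)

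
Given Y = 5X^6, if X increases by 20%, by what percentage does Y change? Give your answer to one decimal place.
198.6%

For Y = 5X^6:
If X → X(1 + 0.2)
Then Y → Y · (1 + 0.2)^6
     ≈ Y · 2.9860

Percentage change = ((1 + 0.2)^6 − 1) × 100% ≈ 198.6%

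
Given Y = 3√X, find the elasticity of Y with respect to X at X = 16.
Elasticity = 1/2

Elasticity = (dY/dX) · (X/Y)

dY/dX = 3/(2·√X)
At X = 16: dY/dX = 3/8, Y = 12

Elasticity = (3/8) · (16 / 12) = 1/2

Interpretation: for a small percentage change in X, the percentage change in Y is approximately 0.50 times as large.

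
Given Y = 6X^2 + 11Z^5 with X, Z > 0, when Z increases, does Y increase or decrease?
Y increases

Taking the partial derivative:
∂Y/∂Z = 55Z^4

∂Y/∂Z = 55Z^4 > 0 (assuming positive values)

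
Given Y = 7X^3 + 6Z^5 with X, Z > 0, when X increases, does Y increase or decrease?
Y increases

Taking the partial derivative:
∂Y/∂X = 21X^2

∂Y/∂X = 21X^2 > 0 (assuming positive values)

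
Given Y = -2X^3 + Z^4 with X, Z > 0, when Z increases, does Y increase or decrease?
Y increases

Taking the partial derivative:
∂Y/∂Z = 4Z^3

∂Y/∂Z = 4Z^3 > 0 (assuming positive values)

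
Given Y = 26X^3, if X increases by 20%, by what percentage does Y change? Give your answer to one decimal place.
72.8%

For Y = 26X^3:
If X → X(1 + 0.2)
Then Y → Y · (1 + 0.2)^3
     = Y · 1.7280

Percentage change = ((1 + 0.2)^3 − 1) × 100% = 72.8%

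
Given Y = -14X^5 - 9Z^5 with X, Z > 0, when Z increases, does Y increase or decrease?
Y decreases

Taking the partial derivative:
∂Y/∂Z = -45Z^4

∂Y/∂Z = -45Z^4 < 0 (assuming positive values)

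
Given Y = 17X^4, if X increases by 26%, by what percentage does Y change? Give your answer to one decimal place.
152.0%

For Y = 17X^4:
If X → X(1 + 0.26)
Then Y → Y · (1 + 0.26)^4
     ≈ Y · 2.5205

Percentage change = ((1 + 0.26)^4 − 1) × 100% ≈ 152.0%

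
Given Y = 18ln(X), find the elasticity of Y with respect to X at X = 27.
Elasticity = 1/ln(27) ≈ 0.3034

Elasticity = (dY/dX) · (X/Y)

dY/dX = 18/X
At X = 27: dY/dX = 2/3, Y = 18·ln(27)

Elasticity = (2/3) · (27 / (18·ln(27))) = 1/ln(27) ≈ 0.3034

Interpretation: for a small percentage change in X, the percentage change in Y is approximately 0.30 times as large.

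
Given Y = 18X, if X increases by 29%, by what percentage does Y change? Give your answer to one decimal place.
29.0%

For Y = 18X:
If X → X(1 + 0.29)
Then Y → Y · (1 + 0.29)^1
     = Y · 1.2900

Percentage change = ((1 + 0.29)^1 − 1) × 100% = 29.0%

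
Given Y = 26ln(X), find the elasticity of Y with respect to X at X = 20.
Elasticity = 1/ln(20) ≈ 0.3338

Elasticity = (dY/dX) · (X/Y)

dY/dX = 26/X
At X = 20: dY/dX = 13/10, Y = 26·ln(20)

Elasticity = (13/10) · (20 / (26·ln(20))) = 1/ln(20) ≈ 0.3338

Interpretation: for a small percentage change in X, the percentage change in Y is approximately 0.33 times as large.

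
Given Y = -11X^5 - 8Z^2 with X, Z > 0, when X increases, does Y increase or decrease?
Y decreases

Taking the partial derivative:
∂Y/∂X = -55X^4

∂Y/∂X = -55X^4 < 0 (assuming positive values)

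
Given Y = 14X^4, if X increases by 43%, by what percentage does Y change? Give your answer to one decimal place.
318.2%

For Y = 14X^4:
If X → X(1 + 0.43)
Then Y → Y · (1 + 0.43)^4
     ≈ Y · 4.1816

Percentage change = ((1 + 0.43)^4 − 1) × 100% ≈ 318.2%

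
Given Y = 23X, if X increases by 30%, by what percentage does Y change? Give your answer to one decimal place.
30.0%

For Y = 23X:
If X → X(1 + 0.3)
Then Y → Y · (1 + 0.3)^1
     = Y · 1.3000

Percentage change = ((1 + 0.3)^1 − 1) × 100% = 30.0%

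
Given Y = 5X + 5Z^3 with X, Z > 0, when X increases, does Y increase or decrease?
Y increases

Taking the partial derivative:
∂Y/∂X = 5

∂Y/∂X = 5 > 0 (assuming positive values)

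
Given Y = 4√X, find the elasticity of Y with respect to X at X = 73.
Elasticity = 1/2

Elasticity = (dY/dX) · (X/Y)

dY/dX = 2/√X
At X = 73: dY/dX = 2·√73/73, Y = 4·√73

Elasticity = (2·√73/73) · (73 / (4·√73)) = 1/2

Interpretation: for a small percentage change in X, the percentage change in Y is approximately 0.50 times as large.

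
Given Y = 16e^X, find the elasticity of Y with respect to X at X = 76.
Elasticity = 76

Elasticity = (dY/dX) · (X/Y)

dY/dX = 16·e^X
At X = 76: dY/dX = 16·e^76, Y = 16·e^76

Elasticity = (16·e^76) · (76 / (16·e^76)) = 76

Interpretation: for a small percentage change in X, the percentage change in Y is approximately 76.00 times as large.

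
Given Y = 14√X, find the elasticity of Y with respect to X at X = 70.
Elasticity = 1/2

Elasticity = (dY/dX) · (X/Y)

dY/dX = 7/√X
At X = 70: dY/dX = √70/10, Y = 14·√70

Elasticity = (√70/10) · (70 / (14·√70)) = 1/2

Interpretation: for a small percentage change in X, the percentage change in Y is approximately 0.50 times as large.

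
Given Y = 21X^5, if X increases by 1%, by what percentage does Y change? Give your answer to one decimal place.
5.1%

For Y = 21X^5:
If X → X(1 + 0.01)
Then Y → Y · (1 + 0.01)^5
     ≈ Y · 1.0510

Percentage change = ((1 + 0.01)^5 − 1) × 100% ≈ 5.1%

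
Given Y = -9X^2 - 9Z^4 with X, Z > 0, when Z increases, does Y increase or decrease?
Y decreases

Taking the partial derivative:
∂Y/∂Z = -36Z^3

∂Y/∂Z = -36Z^3 < 0 (assuming positive values)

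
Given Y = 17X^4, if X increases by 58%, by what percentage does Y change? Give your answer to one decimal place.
523.2%

For Y = 17X^4:
If X → X(1 + 0.58)
Then Y → Y · (1 + 0.58)^4
     ≈ Y · 6.2320

Percentage change = ((1 + 0.58)^4 − 1) × 100% ≈ 523.2%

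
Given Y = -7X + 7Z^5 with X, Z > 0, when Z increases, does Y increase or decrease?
Y increases

Taking the partial derivative:
∂Y/∂Z = 35Z^4

∂Y/∂Z = 35Z^4 > 0 (assuming positive values)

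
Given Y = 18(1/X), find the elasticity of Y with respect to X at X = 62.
Elasticity = -1

Elasticity = (dY/dX) · (X/Y)

dY/dX = -18/X²
At X = 62: dY/dX = -9/1922, Y = 9/31

Elasticity = (-9/1922) · (62 / (9/31)) = -1

Interpretation: for a small percentage change in X, the percentage change in Y is approximately -1.00 times as large.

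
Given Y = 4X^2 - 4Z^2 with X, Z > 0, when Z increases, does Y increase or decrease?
Y decreases

Taking the partial derivative:
∂Y/∂Z = -8Z

∂Y/∂Z = -8Z < 0 (assuming positive values)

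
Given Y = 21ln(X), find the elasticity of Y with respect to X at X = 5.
Elasticity = 1/ln(5) ≈ 0.6213

Elasticity = (dY/dX) · (X/Y)

dY/dX = 21/X
At X = 5: dY/dX = 21/5, Y = 21·ln(5)

Elasticity = (21/5) · (5 / (21·ln(5))) = 1/ln(5) ≈ 0.6213

Interpretation: for a small percentage change in X, the percentage change in Y is approximately 0.62 times as large.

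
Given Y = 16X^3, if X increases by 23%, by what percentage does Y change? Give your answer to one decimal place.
86.1%

For Y = 16X^3:
If X → X(1 + 0.23)
Then Y → Y · (1 + 0.23)^3
     ≈ Y · 1.8609

Percentage change = ((1 + 0.23)^3 − 1) × 100% ≈ 86.1%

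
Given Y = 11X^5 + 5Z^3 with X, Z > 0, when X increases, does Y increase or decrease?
Y increases

Taking the partial derivative:
∂Y/∂X = 55X^4

∂Y/∂X = 55X^4 > 0 (assuming positive values)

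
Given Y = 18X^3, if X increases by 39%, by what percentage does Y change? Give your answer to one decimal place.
168.6%

For Y = 18X^3:
If X → X(1 + 0.39)
Then Y → Y · (1 + 0.39)^3
     ≈ Y · 2.6856

Percentage change = ((1 + 0.39)^3 − 1) × 100% ≈ 168.6%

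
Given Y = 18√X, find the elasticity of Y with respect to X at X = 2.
Elasticity = 1/2

Elasticity = (dY/dX) · (X/Y)

dY/dX = 9/√X
At X = 2: dY/dX = 9·√2/2, Y = 18·√2

Elasticity = (9·√2/2) · (2 / (18·√2)) = 1/2

Interpretation: for a small percentage change in X, the percentage change in Y is approximately 0.50 times as large.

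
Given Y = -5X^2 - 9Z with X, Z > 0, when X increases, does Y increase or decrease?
Y decreases

Taking the partial derivative:
∂Y/∂X = -10X

∂Y/∂X = -10X < 0 (assuming positive values)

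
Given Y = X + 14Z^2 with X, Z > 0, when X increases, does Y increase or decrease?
Y increases

Taking the partial derivative:
∂Y/∂X = 1

∂Y/∂X = 1 > 0 (assuming positive values)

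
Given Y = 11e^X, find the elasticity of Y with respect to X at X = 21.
Elasticity = 21

Elasticity = (dY/dX) · (X/Y)

dY/dX = 11·e^X
At X = 21: dY/dX = 11·e^21, Y = 11·e^21

Elasticity = (11·e^21) · (21 / (11·e^21)) = 21

Interpretation: for a small percentage change in X, the percentage change in Y is approximately 21.00 times as large.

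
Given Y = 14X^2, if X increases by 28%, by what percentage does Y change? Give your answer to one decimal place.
63.8%

For Y = 14X^2:
If X → X(1 + 0.28)
Then Y → Y · (1 + 0.28)^2
     = Y · 1.6384

Percentage change = ((1 + 0.28)^2 − 1) × 100% ≈ 63.8%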